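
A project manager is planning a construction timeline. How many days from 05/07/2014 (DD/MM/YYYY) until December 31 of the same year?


Start: July 05, 2014
End: December 31, 2014
Days left in July: 26
August: 31
September: 30
October: 31
November: 30
... plus remaining months
Sum of remaining months: 153
Total: 26 + 153 = 179

179


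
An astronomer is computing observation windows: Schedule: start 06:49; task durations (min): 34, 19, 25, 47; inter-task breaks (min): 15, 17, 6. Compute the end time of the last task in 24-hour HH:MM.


Start: 06:49 = 409 min from midnight
  after task 1 (34 min): 07:23
  after break (15 min): 07:38
  after task 2 (19 min): 07:57
  after break (17 min): 08:14
  after task 3 (25 min): 08:39
  after break (6 min): 08:45
  after task 4 (47 min): 09:32
Total elapsed: 163 minutes
End time: 09:32

09:32


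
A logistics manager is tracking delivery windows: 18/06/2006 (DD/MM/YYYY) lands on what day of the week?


Date: 2006-06-18
January 1, 2006 is a Sunday
Day of year: 169
Offset from Jan 1: 168 days
168 mod 7 = 0
Result: Sunday

Sunday


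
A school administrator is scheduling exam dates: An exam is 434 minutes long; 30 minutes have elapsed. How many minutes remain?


Total budget: 434 minutes
Time used: 30 minutes
Remaining: 434 - 30 = 404 minutes
Percent used: 6.9%
Percent remaining: 93.1%

404


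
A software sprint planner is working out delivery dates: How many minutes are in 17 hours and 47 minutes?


Hours: 17
Minutes: 47
Convert hours to minutes: 17 x 60 = 1020
Add remaining minutes: 1020 + 47 = 1067

1067


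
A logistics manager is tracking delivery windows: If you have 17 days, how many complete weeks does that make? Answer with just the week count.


Total days: 17
Days per week: 7
Division: 17 / 7 = 2 remainder 3
Complete weeks: 2
Remaining days: 3

2


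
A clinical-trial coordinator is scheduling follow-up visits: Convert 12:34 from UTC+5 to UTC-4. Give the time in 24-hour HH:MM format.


Local time: 12:34 at UTC+5 (offset 5h)
Target zone: UTC-4 (offset -4h)
Difference: -4 - (5) = -9 hours
Calculation: 12 + (-9) = 3
Result: 03:34

03:34


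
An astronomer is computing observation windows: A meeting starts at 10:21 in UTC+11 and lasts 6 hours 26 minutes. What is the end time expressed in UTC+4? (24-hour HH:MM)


Start: 10:21 in UTC+11
Step 1 - add duration:
  minutes: 21 + 26 = 47
  hours: 10 + 6 + 0 = 16
  end in UTC+11: 16:47
Step 2 - convert UTC+11 -> UTC+4:
  offset difference: 4 - (11) = -7 hours
  16 + (-7) = 9 -> mod 24 = 9
Result: 09:47 in UTC+4

09:47


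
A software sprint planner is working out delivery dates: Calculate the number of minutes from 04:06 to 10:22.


Start time: 04:06 = 246 minutes from midnight
End time: 10:22 = 622 minutes from midnight
Difference: 622 - 246 = 376 minutes
That is 6 hours and 16 minutes

376


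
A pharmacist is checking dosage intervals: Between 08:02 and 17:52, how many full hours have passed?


Start: 08:02
End: 17:52
Hour difference: 17 - 8 = 9 hours
Minute difference: 52 - 2 = 50 minutes
Total minutes: 590
Complete hours: 590 / 60 = 9 (remainder 50)

9


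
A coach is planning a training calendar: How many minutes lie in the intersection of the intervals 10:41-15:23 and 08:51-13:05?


Interval A: [641, 923] minutes from midnight
Interval B: [531, 785] minutes from midnight
Overlap start = max(641, 531) = 641
Overlap end = min(923, 785) = 785
Overlap = 785 - 641 = 144 minutes

144


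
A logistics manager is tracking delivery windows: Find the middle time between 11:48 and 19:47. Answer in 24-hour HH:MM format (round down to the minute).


Start time: 11:48 = 708 minutes from midnight
End time: 19:47 = 1187 minutes from midnight
Sum: 708 + 1187 = 1895
Midpoint: 1895 / 2 = 947 minutes
Convert: 947 / 60 = 15 hours, 47 minutes
Result: 15:47

15:47


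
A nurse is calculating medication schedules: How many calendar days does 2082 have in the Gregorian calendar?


Year: 2082
Check leap year rules:
Divisible by 4? No
2082 is not a leap year
Days: 365

365


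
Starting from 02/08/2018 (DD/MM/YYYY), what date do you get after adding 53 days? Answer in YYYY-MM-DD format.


Start: 2018-08-02
Adding 53 days
Days remaining in August: 29
After August: 24 days still to add
September 2018 has 30 days, need 24
Result: 2018-09-24

2018-09-24


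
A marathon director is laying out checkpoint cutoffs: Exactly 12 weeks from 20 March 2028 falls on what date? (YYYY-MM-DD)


Start: 2028-03-20
Weeks to add: 12
Convert to days: 12 x 7 = 84 days
Add 84 days to 2028-03-20
Result: 2028-06-12

2028-06-12


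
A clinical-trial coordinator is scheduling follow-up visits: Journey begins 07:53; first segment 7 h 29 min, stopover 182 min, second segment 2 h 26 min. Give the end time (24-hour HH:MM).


Depart: 07:53
Leg 1: +449 min -> 15:22
Layover: +182 min -> 18:24
Leg 2: +146 min -> 20:50
Total travel: 777 minutes = 12h 57m
Arrival: 20:50

20:50


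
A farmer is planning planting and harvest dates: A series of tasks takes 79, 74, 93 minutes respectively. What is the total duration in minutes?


Durations: 79, 74, 93
Running sum: 79
+ 74 = 153
+ 93 = 246
Total duration: 246 minutes
That is 4 hours and 6 minutes

246


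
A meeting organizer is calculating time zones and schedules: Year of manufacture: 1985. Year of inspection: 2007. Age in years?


Birth year: 1985
Current year: 2007
Age = current year - birth year
Age = 2007 - 1985 = 22

22


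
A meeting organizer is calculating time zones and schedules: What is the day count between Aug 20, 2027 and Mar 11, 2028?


Start date: 2027-08-20
End date: 2028-03-11
Aug 2027: +12 days
Sep 2027: +30 days
Oct 2027: +31 days
... (5 more months)
Total: 204 days

204


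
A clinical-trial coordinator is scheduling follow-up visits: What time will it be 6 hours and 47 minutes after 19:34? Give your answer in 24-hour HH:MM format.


Start time: 19:34
Adding: 6 hours 47 minutes
Minutes: 34 + 47 = 81
Minute overflow: 81 >= 60, so carry 1 hour, minutes = 21
Hours: 19 + 6 + 1 = 26
Hour wraparound: 26 mod 24 = 2
Result: 02:21

02:21


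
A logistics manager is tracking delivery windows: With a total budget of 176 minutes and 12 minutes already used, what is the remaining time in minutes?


Total budget: 176 minutes
Time used: 12 minutes
Remaining: 176 - 12 = 164 minutes
Percent used: 6.8%
Percent remaining: 93.2%

164


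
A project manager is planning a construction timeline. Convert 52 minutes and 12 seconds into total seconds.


Minutes: 52
Seconds: 12
Convert minutes to seconds: 52 x 60 = 3120
Add remaining seconds: 3120 + 12 = 3132

3132


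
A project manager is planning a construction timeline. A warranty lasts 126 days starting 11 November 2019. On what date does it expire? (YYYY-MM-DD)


Start: 2019-11-11
Adding 126 days
Days remaining in November: 19
After November: 107 days still to add
December 2019: 31 days, 76 remaining
January 2020: 31 days, 45 remaining
February 2020: 29 days, 16 remaining
March 2020 has 31 days, need 16
Result: 2020-03-16

2020-03-16


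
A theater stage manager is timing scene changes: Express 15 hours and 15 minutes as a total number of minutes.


Hours: 15
Extra minutes: 15
Minutes per hour: 60
Hours to minutes: 15 x 60 = 900
Total: 900 + 15 = 915

915


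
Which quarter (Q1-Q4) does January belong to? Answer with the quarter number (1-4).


Month: January (month 1)
Q1: January-March (months 1-3)
Q2: April-June (months 4-6)
Q3: July-September (months 7-9)
Q4: October-December (months 10-12)
Month 1 falls in Q1

1


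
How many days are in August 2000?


Month: August
Year: 2000
August is a 31-day month
Total: 31 days

31


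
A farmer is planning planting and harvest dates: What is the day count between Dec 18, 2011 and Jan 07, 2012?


Start date: 2011-12-18
End date: 2012-01-07
Dec 2011: +14 days
Jan 2012: +6 days
Total: 20 days

20


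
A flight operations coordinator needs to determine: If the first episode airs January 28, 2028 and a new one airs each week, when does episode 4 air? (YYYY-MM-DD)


First occurrence: 2028-01-28 (occurrence 1)
Each occurrence is 7 days after the previous.
Occurrence 4 is 3 weeks after the first.
3 weeks = 21 days
2028-01-28 + 21 days = 2028-02-18

2028-02-18


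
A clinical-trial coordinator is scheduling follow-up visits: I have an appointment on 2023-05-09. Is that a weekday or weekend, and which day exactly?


Date: 2023-05-09
January 1, 2023 is a Sunday
Day of year: 129
Offset from Jan 1: 128 days
128 mod 7 = 2
Result: Tuesday

Tuesday


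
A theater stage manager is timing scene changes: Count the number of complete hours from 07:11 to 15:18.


Start: 07:11
End: 15:18
Hour difference: 15 - 7 = 8 hours
Minute difference: 18 - 11 = 7 minutes
Total minutes: 487
Complete hours: 487 / 60 = 8 (remainder 7)

8


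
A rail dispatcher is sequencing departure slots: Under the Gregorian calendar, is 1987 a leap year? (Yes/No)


Year: 1987
Divisible by 4? 1987 / 4 = 496.75 -> No
Not divisible by 4, so NOT a leap year

No


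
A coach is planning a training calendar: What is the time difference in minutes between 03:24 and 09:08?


Start time: 03:24 = 204 minutes from midnight
End time: 09:08 = 548 minutes from midnight
Difference: 548 - 204 = 344 minutes
That is 5 hours and 44 minutes

344


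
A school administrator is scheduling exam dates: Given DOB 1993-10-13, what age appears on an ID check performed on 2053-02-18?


Birth: 1993-10-13
Reference: 2053-02-18
Year difference: 2053 - 1993 = 60
Has birthday (10-13) occurred by 02-18? No
Birthday not yet reached this year -> subtract 1
Age in full years: 59

59


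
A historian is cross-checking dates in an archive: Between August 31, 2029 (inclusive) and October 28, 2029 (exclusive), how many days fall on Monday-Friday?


Start: 2029-08-31 (Friday)
End (exclusive): 2029-10-28 (Sunday)
Total calendar days: 58
Full weeks: 58 // 7 = 8 -> 40 weekdays
Remaining 2 days starting on Friday:
  Fri(w), Sat(-) -> 1 weekdays
Total business days: 40 + 1 = 41

41


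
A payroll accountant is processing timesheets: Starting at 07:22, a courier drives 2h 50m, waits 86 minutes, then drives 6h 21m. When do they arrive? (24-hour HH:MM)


Depart: 07:22
Leg 1: +170 min -> 10:12
Layover: +86 min -> 11:38
Leg 2: +381 min -> 17:59
Total travel: 637 minutes = 10h 37m
Arrival: 17:59

17:59


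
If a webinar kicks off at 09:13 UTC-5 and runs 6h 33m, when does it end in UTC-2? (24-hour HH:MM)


Start: 09:13 in UTC-5
Step 1 - add duration:
  minutes: 13 + 33 = 46
  hours: 9 + 6 + 0 = 15
  end in UTC-5: 15:46
Step 2 - convert UTC-5 -> UTC-2:
  offset difference: -2 - (-5) = 3 hours
  15 + (3) = 18 -> mod 24 = 18
Result: 18:46 in UTC-2

18:46


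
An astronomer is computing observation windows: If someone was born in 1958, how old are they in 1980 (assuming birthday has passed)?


Birth year: 1958
Current year: 1980
Age = current year - birth year
Age = 1980 - 1958 = 22

22


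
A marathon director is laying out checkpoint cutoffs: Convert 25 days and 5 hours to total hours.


Days: 25
Extra hours: 5
Hours per day: 24
Days to hours: 25 x 24 = 600
Total: 600 + 5 = 605

605


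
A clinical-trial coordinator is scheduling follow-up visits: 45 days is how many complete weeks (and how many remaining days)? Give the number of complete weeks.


Total days: 45
Days per week: 7
Division: 45 / 7 = 6 remainder 3
Complete weeks: 6
Remaining days: 3

6


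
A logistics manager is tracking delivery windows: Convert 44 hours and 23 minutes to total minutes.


Hours: 44
Minutes: 23
Convert hours to minutes: 44 x 60 = 2640
Add remaining minutes: 2640 + 23 = 2663

2663


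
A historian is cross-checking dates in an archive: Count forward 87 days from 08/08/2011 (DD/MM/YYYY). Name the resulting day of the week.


Start: 2011-08-08 (Monday)
Step 1 - find target date: add 87 days
  2011-08-08 + 87 days = 2011-11-03
Step 2 - day of week:
  87 mod 7 = 3
  Monday + 3 days -> Thursday
Result: Thursday (2011-11-03)

Thursday


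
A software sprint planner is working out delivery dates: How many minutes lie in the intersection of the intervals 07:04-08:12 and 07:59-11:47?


Interval A: [424, 492] minutes from midnight
Interval B: [479, 707] minutes from midnight
Overlap start = max(424, 479) = 479
Overlap end = min(492, 707) = 492
Overlap = 492 - 479 = 13 minutes

13


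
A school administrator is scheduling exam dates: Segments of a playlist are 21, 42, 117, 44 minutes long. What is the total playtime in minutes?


Durations: 21, 42, 117, 44
Running sum: 21
+ 42 = 63
+ 117 = 180
+ 44 = 224
Total duration: 224 minutes
That is 3 hours and 44 minutes

224


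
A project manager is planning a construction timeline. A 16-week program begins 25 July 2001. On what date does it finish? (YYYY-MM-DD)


Start: 2001-07-25
Weeks to add: 16
Convert to days: 16 x 7 = 112 days
Add 112 days to 2001-07-25
Result: 2001-11-14

2001-11-14


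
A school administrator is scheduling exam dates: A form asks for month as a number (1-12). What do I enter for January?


Calendar month order:
1. January <--
2. February
January is month number 1

1


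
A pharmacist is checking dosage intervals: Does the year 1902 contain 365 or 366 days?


Year: 1902
Check leap year rules:
Divisible by 4? No
1902 is not a leap year
Days: 365

365


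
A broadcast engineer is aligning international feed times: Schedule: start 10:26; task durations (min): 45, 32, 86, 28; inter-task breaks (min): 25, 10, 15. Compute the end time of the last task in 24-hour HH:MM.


Start: 10:26 = 626 min from midnight
  after task 1 (45 min): 11:11
  after break (25 min): 11:36
  after task 2 (32 min): 12:08
  after break (10 min): 12:18
  after task 3 (86 min): 13:44
  after break (15 min): 13:59
  after task 4 (28 min): 14:27
Total elapsed: 241 minutes
End time: 14:27

14:27


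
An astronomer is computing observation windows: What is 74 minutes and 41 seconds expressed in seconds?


Minutes: 74
Extra seconds: 41
Seconds per minute: 60
Minutes to seconds: 74 x 60 = 4440
Total: 4440 + 41 = 4481

4481


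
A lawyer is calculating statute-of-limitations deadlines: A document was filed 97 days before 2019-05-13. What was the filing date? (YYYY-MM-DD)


Start: 2019-05-13
Subtracting 97 days
Days already passed in May: 13
After going back through May: 84 more days to subtract
April 2019: 30 days, 54 remaining
March 2019: 31 days, 23 remaining
February 2019 has 28 days, need 23
Result: 2019-02-05

2019-02-05


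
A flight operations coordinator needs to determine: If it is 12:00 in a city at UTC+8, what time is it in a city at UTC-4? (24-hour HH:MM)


Local time: 12:00 at UTC+8 (offset 8h)
Target zone: UTC-4 (offset -4h)
Difference: -4 - (8) = -12 hours
Calculation: 12 + (-12) = 0
Result: 00:00

00:00


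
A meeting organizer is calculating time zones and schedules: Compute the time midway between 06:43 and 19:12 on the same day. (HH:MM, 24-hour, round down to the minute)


Start time: 06:43 = 403 minutes from midnight
End time: 19:12 = 1152 minutes from midnight
Sum: 403 + 1152 = 1555
Midpoint: 1555 / 2 = 777 minutes
Convert: 777 / 60 = 12 hours, 57 minutes
Result: 12:57

12:57


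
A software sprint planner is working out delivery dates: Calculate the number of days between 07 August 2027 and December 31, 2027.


Start: August 07, 2027
End: December 31, 2027
Days left in August: 24
September: 30
October: 31
November: 30
December: 31
Sum of remaining months: 122
Total: 24 + 122 = 146

146


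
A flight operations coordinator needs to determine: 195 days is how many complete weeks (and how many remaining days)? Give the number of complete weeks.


Total days: 195
Days per week: 7
Division: 195 / 7 = 27 remainder 6
Complete weeks: 27
Remaining days: 6

27


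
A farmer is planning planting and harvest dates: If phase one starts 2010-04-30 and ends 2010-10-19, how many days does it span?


Start date: 2010-04-30
End date: 2010-10-19
Apr 2010: +1 days
May 2010: +31 days
Jun 2010: +30 days
... (4 more months)
Total: 172 days

172


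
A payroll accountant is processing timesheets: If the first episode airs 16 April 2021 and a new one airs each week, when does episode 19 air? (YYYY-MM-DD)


First occurrence: 2021-04-16 (occurrence 1)
Each occurrence is 7 days after the previous.
Occurrence 19 is 18 weeks after the first.
18 weeks = 126 days
2021-04-16 + 126 days = 2021-08-20

2021-08-20


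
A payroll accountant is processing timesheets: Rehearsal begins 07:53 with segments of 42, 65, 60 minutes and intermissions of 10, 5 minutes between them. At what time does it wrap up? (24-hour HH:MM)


Start: 07:53 = 473 min from midnight
  after task 1 (42 min): 08:35
  after break (10 min): 08:45
  after task 2 (65 min): 09:50
  after break (5 min): 09:55
  after task 3 (60 min): 10:55
Total elapsed: 182 minutes
End time: 10:55

10:55


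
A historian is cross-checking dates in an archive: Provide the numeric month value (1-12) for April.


Calendar month order:
3. March
4. April <--
5. May
April is month number 4

4


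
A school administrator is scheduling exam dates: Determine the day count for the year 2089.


Year: 2089
Check leap year rules:
Divisible by 4? No
2089 is not a leap year
Days: 365

365


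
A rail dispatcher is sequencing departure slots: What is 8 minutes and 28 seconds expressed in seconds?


Minutes: 8
Extra seconds: 28
Seconds per minute: 60
Minutes to seconds: 8 x 60 = 480
Total: 480 + 28 = 508

508


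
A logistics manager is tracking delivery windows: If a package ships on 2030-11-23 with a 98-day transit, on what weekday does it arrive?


Start: 2030-11-23 (Saturday)
Step 1 - find target date: add 98 days
  2030-11-23 + 98 days = 2031-03-01
Step 2 - day of week:
  98 mod 7 = 0
  Saturday + 0 days -> Saturday
Result: Saturday (2031-03-01)

Saturday


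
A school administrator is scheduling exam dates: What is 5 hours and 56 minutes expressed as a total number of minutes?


Hours: 5
Minutes: 56
Convert hours to minutes: 5 x 60 = 300
Add remaining minutes: 300 + 56 = 356

356


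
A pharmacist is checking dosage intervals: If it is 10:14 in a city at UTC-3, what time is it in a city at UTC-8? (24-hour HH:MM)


Local time: 10:14 at UTC-3 (offset -3h)
Target zone: UTC-8 (offset -8h)
Difference: -8 - (-3) = -5 hours
Calculation: 10 + (-5) = 5
Result: 05:14

05:14


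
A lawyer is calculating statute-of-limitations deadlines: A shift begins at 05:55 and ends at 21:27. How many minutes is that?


Start time: 05:55 = 355 minutes from midnight
End time: 21:27 = 1287 minutes from midnight
Difference: 1287 - 355 = 932 minutes
That is 15 hours and 32 minutes

932


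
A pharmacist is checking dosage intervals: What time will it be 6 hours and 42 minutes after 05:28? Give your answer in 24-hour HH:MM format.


Start time: 05:28
Adding: 6 hours 42 minutes
Minutes: 28 + 42 = 70
Minute overflow: 70 >= 60, so carry 1 hour, minutes = 10
Hours: 5 + 6 + 1 = 12
Result: 12:10

12:10


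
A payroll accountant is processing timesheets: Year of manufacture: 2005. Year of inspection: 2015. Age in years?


Birth year: 2005
Current year: 2015
Age = current year - birth year
Age = 2015 - 2005 = 10

10


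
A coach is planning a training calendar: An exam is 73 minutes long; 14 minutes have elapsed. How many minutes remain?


Total budget: 73 minutes
Time used: 14 minutes
Remaining: 73 - 14 = 59 minutes
Percent used: 19.2%
Percent remaining: 80.8%

59


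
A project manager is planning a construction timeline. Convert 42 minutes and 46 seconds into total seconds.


Minutes: 42
Seconds: 46
Convert minutes to seconds: 42 x 60 = 2520
Add remaining seconds: 2520 + 46 = 2566

2566


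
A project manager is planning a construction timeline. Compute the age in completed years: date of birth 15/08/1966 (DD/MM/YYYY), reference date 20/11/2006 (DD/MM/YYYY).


Birth: 1966-08-15
Reference: 2006-11-20
Year difference: 2006 - 1966 = 40
Has birthday (08-15) occurred by 11-20? Yes
Age in full years: 40

40


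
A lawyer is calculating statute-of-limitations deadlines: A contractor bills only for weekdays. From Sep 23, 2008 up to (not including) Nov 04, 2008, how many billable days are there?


Start: 2008-09-23 (Tuesday)
End (exclusive): 2008-11-04 (Tuesday)
Total calendar days: 42
Full weeks: 42 // 7 = 6 -> 30 weekdays
Remaining 0 days starting on Tuesday:
Total business days: 30 + 0 = 30

30


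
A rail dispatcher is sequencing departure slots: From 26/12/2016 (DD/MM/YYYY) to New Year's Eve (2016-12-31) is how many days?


Start: December 26, 2016
End: December 31, 2016
Days left in December: 5
Total: 5 days

5


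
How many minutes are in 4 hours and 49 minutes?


Hours: 4
Extra minutes: 49
Minutes per hour: 60
Hours to minutes: 4 x 60 = 240
Total: 240 + 49 = 289

289


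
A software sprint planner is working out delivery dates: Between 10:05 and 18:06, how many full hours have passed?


Start: 10:05
End: 18:06
Hour difference: 18 - 10 = 8 hours
Minute difference: 6 - 5 = 1 minutes
Total minutes: 481
Complete hours: 481 / 60 = 8 (remainder 1)

8


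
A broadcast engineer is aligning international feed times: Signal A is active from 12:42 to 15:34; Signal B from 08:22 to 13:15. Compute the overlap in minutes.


Interval A: [762, 934] minutes from midnight
Interval B: [502, 795] minutes from midnight
Overlap start = max(762, 502) = 762
Overlap end = min(934, 795) = 795
Overlap = 795 - 762 = 33 minutes

33


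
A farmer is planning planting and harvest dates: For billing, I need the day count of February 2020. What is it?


Month: February
Year: 2020
2020 is a leap year
February has 29 days
Total: 29 days

29


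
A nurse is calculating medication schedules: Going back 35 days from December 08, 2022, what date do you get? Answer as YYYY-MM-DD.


Start: 2022-12-08
Subtracting 35 days
Days already passed in December: 8
After going back through December: 27 more days to subtract
November 2022 has 30 days, need 27
Result: 2022-11-03

2022-11-03


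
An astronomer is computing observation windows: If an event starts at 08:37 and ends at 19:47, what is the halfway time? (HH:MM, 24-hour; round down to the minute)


Start time: 08:37 = 517 minutes from midnight
End time: 19:47 = 1187 minutes from midnight
Sum: 517 + 1187 = 1704
Midpoint: 1704 / 2 = 852 minutes
Convert: 852 / 60 = 14 hours, 12 minutes
Result: 14:12

14:12


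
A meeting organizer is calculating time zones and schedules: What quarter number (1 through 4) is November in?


Month: November (month 11)
Q1: January-March (months 1-3)
Q2: April-June (months 4-6)
Q3: July-September (months 7-9)
Q4: October-December (months 10-12)
Month 11 falls in Q4

4


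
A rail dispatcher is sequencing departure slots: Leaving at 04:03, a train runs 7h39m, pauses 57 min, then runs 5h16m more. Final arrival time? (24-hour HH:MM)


Depart: 04:03
Leg 1: +459 min -> 11:42
Layover: +57 min -> 12:39
Leg 2: +316 min -> 17:55
Total travel: 832 minutes = 13h 52m
Arrival: 17:55

17:55


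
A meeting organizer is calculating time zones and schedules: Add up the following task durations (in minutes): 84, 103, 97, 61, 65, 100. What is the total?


Durations: 84, 103, 97, 61, 65, 100
Running sum: 84
+ 103 = 187
+ 97 = 284
+ 61 = 345
+ 65 = 410
+ 100 = 510
Total duration: 510 minutes
That is 8 hours and 30 minutes

510


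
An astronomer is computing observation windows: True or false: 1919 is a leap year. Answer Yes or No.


Year: 1919
Divisible by 4? 1919 / 4 = 479.75 -> No
Not divisible by 4, so NOT a leap year

No


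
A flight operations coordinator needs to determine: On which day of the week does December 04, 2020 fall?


Date: 2020-12-04
January 1, 2020 is a Wednesday
Day of year: 339
Offset from Jan 1: 338 days
338 mod 7 = 2
Result: Friday

Friday


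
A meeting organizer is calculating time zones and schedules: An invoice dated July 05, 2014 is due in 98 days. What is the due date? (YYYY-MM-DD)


Start: 2014-07-05
Adding 98 days
Days remaining in July: 26
After July: 72 days still to add
August 2014: 31 days, 41 remaining
September 2014: 30 days, 11 remaining
October 2014 has 31 days, need 11
Result: 2014-10-11

2014-10-11


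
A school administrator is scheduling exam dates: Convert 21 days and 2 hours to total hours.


Days: 21
Extra hours: 2
Hours per day: 24
Days to hours: 21 x 24 = 504
Total: 504 + 2 = 506

506


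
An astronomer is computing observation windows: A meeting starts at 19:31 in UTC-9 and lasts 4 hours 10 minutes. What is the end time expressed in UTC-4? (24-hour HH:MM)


Start: 19:31 in UTC-9
Step 1 - add duration:
  minutes: 31 + 10 = 41
  hours: 19 + 4 + 0 = 23
  end in UTC-9: 23:41
Step 2 - convert UTC-9 -> UTC-4:
  offset difference: -4 - (-9) = 5 hours
  23 + (5) = 28 -> mod 24 = 4
Result: 04:41 in UTC-4

04:41


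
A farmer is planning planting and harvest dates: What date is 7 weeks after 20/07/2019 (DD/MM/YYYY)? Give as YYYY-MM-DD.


Start: 2019-07-20
Weeks to add: 7
Convert to days: 7 x 7 = 49 days
Add 49 days to 2019-07-20
Result: 2019-09-07

2019-09-07


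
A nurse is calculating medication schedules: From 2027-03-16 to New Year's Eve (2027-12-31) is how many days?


Start: March 16, 2027
End: December 31, 2027
Days left in March: 15
April: 30
May: 31
June: 30
July: 31
... plus remaining months
Sum of remaining months: 275
Total: 15 + 275 = 290

290


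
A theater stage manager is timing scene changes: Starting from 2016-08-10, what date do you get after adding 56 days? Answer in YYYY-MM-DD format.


Start: 2016-08-10
Adding 56 days
Days remaining in August: 21
After August: 35 days still to add
September 2016: 30 days, 5 remaining
October 2016 has 31 days, need 5
Result: 2016-10-05

2016-10-05


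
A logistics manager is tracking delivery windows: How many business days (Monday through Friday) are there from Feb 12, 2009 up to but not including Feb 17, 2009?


Start: 2009-02-12 (Thursday)
End (exclusive): 2009-02-17 (Tuesday)
Total calendar days: 5
Full weeks: 5 // 7 = 0 -> 0 weekdays
Remaining 5 days starting on Thursday:
  Thu(w), Fri(w), Sat(-), Sun(-), Mon(w) -> 3 weekdays
Total business days: 0 + 3 = 3

3


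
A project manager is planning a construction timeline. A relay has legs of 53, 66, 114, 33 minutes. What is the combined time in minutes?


Durations: 53, 66, 114, 33
Running sum: 53
+ 66 = 119
+ 114 = 233
+ 33 = 266
Total duration: 266 minutes
That is 4 hours and 26 minutes

266


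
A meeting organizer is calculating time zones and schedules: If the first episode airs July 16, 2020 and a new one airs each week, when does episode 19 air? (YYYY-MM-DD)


First occurrence: 2020-07-16 (occurrence 1)
Each occurrence is 7 days after the previous.
Occurrence 19 is 18 weeks after the first.
18 weeks = 126 days
2020-07-16 + 126 days = 2020-11-19

2020-11-19


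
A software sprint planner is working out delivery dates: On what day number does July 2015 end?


Month: July
Year: 2015
July is a 31-day month
Total: 31 days

31


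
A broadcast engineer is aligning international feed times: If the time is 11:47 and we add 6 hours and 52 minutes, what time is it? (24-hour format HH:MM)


Start time: 11:47
Adding: 6 hours 52 minutes
Minutes: 47 + 52 = 99
Minute overflow: 99 >= 60, so carry 1 hour, minutes = 39
Hours: 11 + 6 + 1 = 18
Result: 18:39

18:39


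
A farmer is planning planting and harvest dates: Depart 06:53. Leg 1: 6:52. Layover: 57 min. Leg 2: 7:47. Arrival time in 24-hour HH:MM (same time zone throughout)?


Depart: 06:53
Leg 1: +412 min -> 13:45
Layover: +57 min -> 14:42
Leg 2: +467 min -> 22:29
Total travel: 936 minutes = 15h 36m
Arrival: 22:29

22:29


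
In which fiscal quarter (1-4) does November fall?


Month: November (month 11)
Q1: January-March (months 1-3)
Q2: April-June (months 4-6)
Q3: July-September (months 7-9)
Q4: October-December (months 10-12)
Month 11 falls in Q4

4


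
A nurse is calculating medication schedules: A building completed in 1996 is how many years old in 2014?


Birth year: 1996
Current year: 2014
Age = current year - birth year
Age = 2014 - 1996 = 18

18


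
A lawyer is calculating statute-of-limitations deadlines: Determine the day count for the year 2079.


Year: 2079
Check leap year rules:
Divisible by 4? No
2079 is not a leap year
Days: 365

365


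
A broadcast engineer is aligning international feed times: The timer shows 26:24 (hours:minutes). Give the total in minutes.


Hours: 26
Minutes: 24
Convert hours to minutes: 26 x 60 = 1560
Add remaining minutes: 1560 + 24 = 1584

1584


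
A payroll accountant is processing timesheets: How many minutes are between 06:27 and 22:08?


Start time: 06:27 = 387 minutes from midnight
End time: 22:08 = 1328 minutes from midnight
Difference: 1328 - 387 = 941 minutes
That is 15 hours and 41 minutes

941


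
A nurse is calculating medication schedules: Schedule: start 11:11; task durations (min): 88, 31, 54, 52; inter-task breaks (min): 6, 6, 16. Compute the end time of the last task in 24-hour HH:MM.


Start: 11:11 = 671 min from midnight
  after task 1 (88 min): 12:39
  after break (6 min): 12:45
  after task 2 (31 min): 13:16
  after break (6 min): 13:22
  after task 3 (54 min): 14:16
  after break (16 min): 14:32
  after task 4 (52 min): 15:24
Total elapsed: 253 minutes
End time: 15:24

15:24


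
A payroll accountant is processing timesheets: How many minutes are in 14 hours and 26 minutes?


Hours: 14
Extra minutes: 26
Minutes per hour: 60
Hours to minutes: 14 x 60 = 840
Total: 840 + 26 = 866

866


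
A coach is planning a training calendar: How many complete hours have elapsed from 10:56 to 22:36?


Start: 10:56
End: 22:36
Hour difference: 22 - 10 = 12 hours
Minute difference: 36 - 56 = -20 minutes
Total minutes: 700
Complete hours: 700 / 60 = 11 (remainder 40)

11


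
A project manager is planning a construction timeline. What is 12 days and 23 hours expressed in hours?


Days: 12
Extra hours: 23
Hours per day: 24
Days to hours: 12 x 24 = 288
Total: 288 + 23 = 311

311


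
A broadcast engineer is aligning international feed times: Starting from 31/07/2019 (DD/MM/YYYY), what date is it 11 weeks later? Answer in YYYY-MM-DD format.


Start: 2019-07-31
Weeks to add: 11
Convert to days: 11 x 7 = 77 days
Add 77 days to 2019-07-31
Result: 2019-10-16

2019-10-16


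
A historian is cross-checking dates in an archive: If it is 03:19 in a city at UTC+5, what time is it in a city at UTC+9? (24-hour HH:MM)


Local time: 03:19 at UTC+5 (offset 5h)
Target zone: UTC+9 (offset 9h)
Difference: 9 - (5) = 4 hours
Calculation: 3 + (4) = 7
Result: 07:19

07:19


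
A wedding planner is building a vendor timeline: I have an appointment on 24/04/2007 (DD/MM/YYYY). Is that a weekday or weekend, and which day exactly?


Date: 2007-04-24
January 1, 2007 is a Monday
Day of year: 114
Offset from Jan 1: 113 days
113 mod 7 = 1
Result: Tuesday

Tuesday


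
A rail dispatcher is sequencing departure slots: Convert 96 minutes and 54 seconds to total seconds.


Minutes: 96
Extra seconds: 54
Seconds per minute: 60
Minutes to seconds: 96 x 60 = 5760
Total: 5760 + 54 = 5814

5814


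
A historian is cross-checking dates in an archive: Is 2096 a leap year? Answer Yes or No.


Year: 2096
Divisible by 4? 2096 / 4 = 524.0 -> Yes
Divisible by 100? 2096 / 100 = 20.96 -> No
Divisible by 4 but not 100, so it IS a leap year

Yes


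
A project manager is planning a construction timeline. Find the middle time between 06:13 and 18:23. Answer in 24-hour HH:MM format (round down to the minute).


Start time: 06:13 = 373 minutes from midnight
End time: 18:23 = 1103 minutes from midnight
Sum: 373 + 1103 = 1476
Midpoint: 1476 / 2 = 738 minutes
Convert: 738 / 60 = 12 hours, 18 minutes
Result: 12:18

12:18


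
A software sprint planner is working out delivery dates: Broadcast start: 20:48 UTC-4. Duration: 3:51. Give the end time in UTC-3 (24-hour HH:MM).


Start: 20:48 in UTC-4
Step 1 - add duration:
  minutes: 48 + 51 = 99 (carry 1h)
  hours: 20 + 3 + 1 = 24
  end in UTC-4: 00:39
Step 2 - convert UTC-4 -> UTC-3:
  offset difference: -3 - (-4) = 1 hours
  0 + (1) = 1 -> mod 24 = 1
Result: 01:39 in UTC-3

01:39


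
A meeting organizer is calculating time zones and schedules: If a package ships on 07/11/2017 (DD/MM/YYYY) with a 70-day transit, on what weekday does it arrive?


Start: 2017-11-07 (Tuesday)
Step 1 - find target date: add 70 days
  2017-11-07 + 70 days = 2018-01-16
Step 2 - day of week:
  70 mod 7 = 0
  Tuesday + 0 days -> Tuesday
Result: Tuesday (2018-01-16)

Tuesday


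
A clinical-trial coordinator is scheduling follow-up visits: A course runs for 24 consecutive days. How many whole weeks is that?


Total days: 24
Days per week: 7
Division: 24 / 7 = 3 remainder 3
Complete weeks: 3
Remaining days: 3

3


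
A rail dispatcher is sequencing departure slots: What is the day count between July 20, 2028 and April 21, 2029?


Start date: 2028-07-20
End date: 2029-04-21
Jul 2028: +12 days
Aug 2028: +31 days
Sep 2028: +30 days
... (7 more months)
Total: 275 days

275


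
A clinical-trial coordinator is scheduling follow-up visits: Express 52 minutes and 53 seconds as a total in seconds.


Minutes: 52
Seconds: 53
Convert minutes to seconds: 52 x 60 = 3120
Add remaining seconds: 3120 + 53 = 3173

3173


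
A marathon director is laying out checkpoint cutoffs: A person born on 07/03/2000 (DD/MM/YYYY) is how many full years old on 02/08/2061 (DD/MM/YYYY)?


Birth: 2000-03-07
Reference: 2061-08-02
Year difference: 2061 - 2000 = 61
Has birthday (03-07) occurred by 08-02? Yes
Age in full years: 61

61


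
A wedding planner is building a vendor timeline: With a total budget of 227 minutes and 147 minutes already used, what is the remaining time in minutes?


Total budget: 227 minutes
Time used: 147 minutes
Remaining: 227 - 147 = 80 minutes
Percent used: 64.8%
Percent remaining: 35.2%

80


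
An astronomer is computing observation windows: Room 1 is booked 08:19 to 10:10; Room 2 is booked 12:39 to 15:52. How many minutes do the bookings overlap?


Interval A: [499, 610] minutes from midnight
Interval B: [759, 952] minutes from midnight
Overlap start = max(499, 759) = 759
Overlap end = min(610, 952) = 610
End <= start, so the intervals do not overlap: 0 minutes

0


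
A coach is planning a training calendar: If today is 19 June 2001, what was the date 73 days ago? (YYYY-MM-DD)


Start: 2001-06-19
Subtracting 73 days
Days already passed in June: 19
After going back through June: 54 more days to subtract
May 2001: 31 days, 23 remaining
April 2001 has 30 days, need 23
Result: 2001-04-07

2001-04-07


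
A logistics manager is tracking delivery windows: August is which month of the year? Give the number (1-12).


Calendar month order:
7. July
8. August <--
9. September
August is month number 8

8


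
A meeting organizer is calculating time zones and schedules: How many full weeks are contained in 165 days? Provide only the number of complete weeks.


Total days: 165
Days per week: 7
Division: 165 / 7 = 23 remainder 4
Complete weeks: 23
Remaining days: 4

23


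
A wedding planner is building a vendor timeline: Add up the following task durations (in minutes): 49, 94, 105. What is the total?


Durations: 49, 94, 105
Running sum: 49
+ 94 = 143
+ 105 = 248
Total duration: 248 minutes
That is 4 hours and 8 minutes

248


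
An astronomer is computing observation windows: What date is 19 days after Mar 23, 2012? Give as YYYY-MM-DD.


Start: 2012-03-23
Adding 19 days
Days remaining in March: 8
After March: 11 days still to add
April 2012 has 30 days, need 11
Result: 2012-04-11

2012-04-11


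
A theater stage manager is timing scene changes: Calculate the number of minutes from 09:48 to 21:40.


Start time: 09:48 = 588 minutes from midnight
End time: 21:40 = 1300 minutes from midnight
Difference: 1300 - 588 = 712 minutes
That is 11 hours and 52 minutes

712


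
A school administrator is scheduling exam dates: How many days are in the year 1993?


Year: 1993
Check leap year rules:
Divisible by 4? No
1993 is not a leap year
Days: 365

365


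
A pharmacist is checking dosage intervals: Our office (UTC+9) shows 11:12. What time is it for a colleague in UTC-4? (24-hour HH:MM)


Local time: 11:12 at UTC+9 (offset 9h)
Target zone: UTC-4 (offset -4h)
Difference: -4 - (9) = -13 hours
Calculation: 11 + (-13) = -2
Wraparound: (-2) mod 24 = 22
Result: 22:12

22:12


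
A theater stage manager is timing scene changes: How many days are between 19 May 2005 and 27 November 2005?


Start date: 2005-05-19
End date: 2005-11-27
May 2005: +13 days
Jun 2005: +30 days
Jul 2005: +31 days
... (4 more months)
Total: 192 days

192


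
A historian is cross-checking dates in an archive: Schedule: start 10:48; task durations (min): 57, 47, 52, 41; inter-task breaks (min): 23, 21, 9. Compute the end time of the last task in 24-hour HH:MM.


Start: 10:48 = 648 min from midnight
  after task 1 (57 min): 11:45
  after break (23 min): 12:08
  after task 2 (47 min): 12:55
  after break (21 min): 13:16
  after task 3 (52 min): 14:08
  after break (9 min): 14:17
  after task 4 (41 min): 14:58
Total elapsed: 250 minutes
End time: 14:58

14:58


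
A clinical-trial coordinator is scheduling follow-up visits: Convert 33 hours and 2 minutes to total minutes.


Hours: 33
Minutes: 2
Convert hours to minutes: 33 x 60 = 1980
Add remaining minutes: 1980 + 2 = 1982

1982


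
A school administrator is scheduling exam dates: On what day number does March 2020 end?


Month: March
Year: 2020
March is a 31-day month
Total: 31 days

31


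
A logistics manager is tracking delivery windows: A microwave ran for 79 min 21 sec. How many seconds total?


Minutes: 79
Extra seconds: 21
Seconds per minute: 60
Minutes to seconds: 79 x 60 = 4740
Total: 4740 + 21 = 4761

4761


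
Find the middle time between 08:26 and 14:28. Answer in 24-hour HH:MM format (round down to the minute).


Start time: 08:26 = 506 minutes from midnight
End time: 14:28 = 868 minutes from midnight
Sum: 506 + 868 = 1374
Midpoint: 1374 / 2 = 687 minutes
Convert: 687 / 60 = 11 hours, 27 minutes
Result: 11:27

11:27


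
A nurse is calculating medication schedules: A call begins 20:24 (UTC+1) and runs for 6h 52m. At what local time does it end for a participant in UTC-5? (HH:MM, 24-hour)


Start: 20:24 in UTC+1
Step 1 - add duration:
  minutes: 24 + 52 = 76 (carry 1h)
  hours: 20 + 6 + 1 = 27
  end in UTC+1: 03:16
Step 2 - convert UTC+1 -> UTC-5:
  offset difference: -5 - (1) = -6 hours
  3 + (-6) = -3 -> mod 24 = 21
Result: 21:16 in UTC-5

21:16


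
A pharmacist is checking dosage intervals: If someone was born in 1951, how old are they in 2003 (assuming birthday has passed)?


Birth year: 1951
Current year: 2003
Age = current year - birth year
Age = 2003 - 1951 = 52

52


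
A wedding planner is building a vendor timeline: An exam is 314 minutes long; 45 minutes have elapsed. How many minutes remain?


Total budget: 314 minutes
Time used: 45 minutes
Remaining: 314 - 45 = 269 minutes
Percent used: 14.3%
Percent remaining: 85.7%

269


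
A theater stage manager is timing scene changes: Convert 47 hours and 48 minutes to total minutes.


Hours: 47
Extra minutes: 48
Minutes per hour: 60
Hours to minutes: 47 x 60 = 2820
Total: 2820 + 48 = 2868

2868


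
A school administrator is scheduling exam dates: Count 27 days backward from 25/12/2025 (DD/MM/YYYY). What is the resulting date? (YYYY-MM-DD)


Start: 2025-12-25
Subtracting 27 days
Days already passed in December: 25
After going back through December: 2 more days to subtract
November 2025 has 30 days, need 2
Result: 2025-11-28

2025-11-28
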